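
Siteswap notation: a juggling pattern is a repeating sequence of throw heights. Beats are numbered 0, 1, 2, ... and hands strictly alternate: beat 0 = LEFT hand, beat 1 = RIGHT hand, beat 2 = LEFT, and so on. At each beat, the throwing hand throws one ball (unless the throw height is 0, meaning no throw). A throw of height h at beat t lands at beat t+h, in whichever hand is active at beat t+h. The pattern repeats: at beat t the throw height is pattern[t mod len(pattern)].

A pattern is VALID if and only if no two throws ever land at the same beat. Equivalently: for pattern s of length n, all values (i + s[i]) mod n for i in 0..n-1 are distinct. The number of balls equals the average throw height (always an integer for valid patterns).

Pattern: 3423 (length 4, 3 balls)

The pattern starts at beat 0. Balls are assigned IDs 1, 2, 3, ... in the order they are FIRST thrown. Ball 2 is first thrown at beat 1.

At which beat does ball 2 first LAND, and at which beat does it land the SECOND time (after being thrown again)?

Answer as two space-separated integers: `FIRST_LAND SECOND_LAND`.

Answer: 5 9

Derivation:
Beat 0 (L): throw ball1 h=3 -> lands@3:R; in-air after throw: [b1@3:R]
Beat 1 (R): throw ball2 h=4 -> lands@5:R; in-air after throw: [b1@3:R b2@5:R]
Beat 2 (L): throw ball3 h=2 -> lands@4:L; in-air after throw: [b1@3:R b3@4:L b2@5:R]
Beat 3 (R): throw ball1 h=3 -> lands@6:L; in-air after throw: [b3@4:L b2@5:R b1@6:L]
Beat 4 (L): throw ball3 h=3 -> lands@7:R; in-air after throw: [b2@5:R b1@6:L b3@7:R]
Beat 5 (R): throw ball2 h=4 -> lands@9:R; in-air after throw: [b1@6:L b3@7:R b2@9:R]
Beat 6 (L): throw ball1 h=2 -> lands@8:L; in-air after throw: [b3@7:R b1@8:L b2@9:R]
Beat 7 (R): throw ball3 h=3 -> lands@10:L; in-air after throw: [b1@8:L b2@9:R b3@10:L]
Beat 8 (L): throw ball1 h=3 -> lands@11:R; in-air after throw: [b2@9:R b3@10:L b1@11:R]
Beat 9 (R): throw ball2 h=4 -> lands@13:R; in-air after throw: [b3@10:L b1@11:R b2@13:R]
Ball 2: thrown@1 h=4 -> first land @5; rethrown@5 h=4 -> second land @9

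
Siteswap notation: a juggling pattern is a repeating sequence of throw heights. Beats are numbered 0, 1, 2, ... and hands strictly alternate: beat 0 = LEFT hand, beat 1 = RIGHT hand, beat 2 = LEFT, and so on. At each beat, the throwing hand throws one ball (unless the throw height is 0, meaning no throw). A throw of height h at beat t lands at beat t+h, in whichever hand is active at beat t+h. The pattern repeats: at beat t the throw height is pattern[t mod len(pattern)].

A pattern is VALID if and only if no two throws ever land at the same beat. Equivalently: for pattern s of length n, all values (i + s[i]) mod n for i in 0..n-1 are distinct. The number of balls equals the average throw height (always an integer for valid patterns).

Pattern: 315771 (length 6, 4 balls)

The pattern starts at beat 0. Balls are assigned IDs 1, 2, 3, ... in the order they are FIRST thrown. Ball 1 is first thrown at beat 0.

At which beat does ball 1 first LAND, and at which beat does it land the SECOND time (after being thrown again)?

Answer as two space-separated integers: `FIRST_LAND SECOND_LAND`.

Answer: 3 10

Derivation:
Beat 0 (L): throw ball1 h=3 -> lands@3:R; in-air after throw: [b1@3:R]
Beat 1 (R): throw ball2 h=1 -> lands@2:L; in-air after throw: [b2@2:L b1@3:R]
Beat 2 (L): throw ball2 h=5 -> lands@7:R; in-air after throw: [b1@3:R b2@7:R]
Beat 3 (R): throw ball1 h=7 -> lands@10:L; in-air after throw: [b2@7:R b1@10:L]
Beat 4 (L): throw ball3 h=7 -> lands@11:R; in-air after throw: [b2@7:R b1@10:L b3@11:R]
Beat 5 (R): throw ball4 h=1 -> lands@6:L; in-air after throw: [b4@6:L b2@7:R b1@10:L b3@11:R]
Beat 6 (L): throw ball4 h=3 -> lands@9:R; in-air after throw: [b2@7:R b4@9:R b1@10:L b3@11:R]
Beat 7 (R): throw ball2 h=1 -> lands@8:L; in-air after throw: [b2@8:L b4@9:R b1@10:L b3@11:R]
Beat 8 (L): throw ball2 h=5 -> lands@13:R; in-air after throw: [b4@9:R b1@10:L b3@11:R b2@13:R]
Beat 9 (R): throw ball4 h=7 -> lands@16:L; in-air after throw: [b1@10:L b3@11:R b2@13:R b4@16:L]
Beat 10 (L): throw ball1 h=7 -> lands@17:R; in-air after throw: [b3@11:R b2@13:R b4@16:L b1@17:R]
Ball 1: thrown@0 h=3 -> first land @3; rethrown@3 h=7 -> second land @10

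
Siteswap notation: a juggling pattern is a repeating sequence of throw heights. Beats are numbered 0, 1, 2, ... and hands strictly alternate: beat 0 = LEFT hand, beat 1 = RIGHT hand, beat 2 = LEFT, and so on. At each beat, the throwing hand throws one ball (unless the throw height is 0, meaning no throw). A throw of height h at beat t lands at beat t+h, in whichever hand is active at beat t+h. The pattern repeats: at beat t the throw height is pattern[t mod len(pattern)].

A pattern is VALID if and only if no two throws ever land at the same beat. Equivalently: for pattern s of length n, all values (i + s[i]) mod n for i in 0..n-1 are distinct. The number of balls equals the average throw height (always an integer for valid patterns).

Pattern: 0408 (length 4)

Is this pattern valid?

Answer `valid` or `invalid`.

i=0: (i + s[i]) mod n = (0 + 0) mod 4 = 0
i=1: (i + s[i]) mod n = (1 + 4) mod 4 = 1
i=2: (i + s[i]) mod n = (2 + 0) mod 4 = 2
i=3: (i + s[i]) mod n = (3 + 8) mod 4 = 3
Residues: [0, 1, 2, 3], distinct: True

Answer: valid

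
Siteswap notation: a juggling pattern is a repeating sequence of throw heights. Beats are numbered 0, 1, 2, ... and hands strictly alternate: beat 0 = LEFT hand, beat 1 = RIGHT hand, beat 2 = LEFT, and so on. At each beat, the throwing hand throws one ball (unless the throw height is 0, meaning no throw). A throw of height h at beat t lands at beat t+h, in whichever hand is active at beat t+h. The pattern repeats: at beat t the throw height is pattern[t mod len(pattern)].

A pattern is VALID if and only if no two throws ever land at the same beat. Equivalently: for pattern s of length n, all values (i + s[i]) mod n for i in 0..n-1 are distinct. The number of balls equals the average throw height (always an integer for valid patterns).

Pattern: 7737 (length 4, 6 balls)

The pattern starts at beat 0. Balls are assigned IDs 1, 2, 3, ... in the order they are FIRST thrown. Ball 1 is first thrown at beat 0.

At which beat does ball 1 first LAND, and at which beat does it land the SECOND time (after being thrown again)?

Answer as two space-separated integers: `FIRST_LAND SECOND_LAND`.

Beat 0 (L): throw ball1 h=7 -> lands@7:R; in-air after throw: [b1@7:R]
Beat 1 (R): throw ball2 h=7 -> lands@8:L; in-air after throw: [b1@7:R b2@8:L]
Beat 2 (L): throw ball3 h=3 -> lands@5:R; in-air after throw: [b3@5:R b1@7:R b2@8:L]
Beat 3 (R): throw ball4 h=7 -> lands@10:L; in-air after throw: [b3@5:R b1@7:R b2@8:L b4@10:L]
Beat 4 (L): throw ball5 h=7 -> lands@11:R; in-air after throw: [b3@5:R b1@7:R b2@8:L b4@10:L b5@11:R]
Beat 5 (R): throw ball3 h=7 -> lands@12:L; in-air after throw: [b1@7:R b2@8:L b4@10:L b5@11:R b3@12:L]
Beat 6 (L): throw ball6 h=3 -> lands@9:R; in-air after throw: [b1@7:R b2@8:L b6@9:R b4@10:L b5@11:R b3@12:L]
Beat 7 (R): throw ball1 h=7 -> lands@14:L; in-air after throw: [b2@8:L b6@9:R b4@10:L b5@11:R b3@12:L b1@14:L]
Beat 8 (L): throw ball2 h=7 -> lands@15:R; in-air after throw: [b6@9:R b4@10:L b5@11:R b3@12:L b1@14:L b2@15:R]
Beat 9 (R): throw ball6 h=7 -> lands@16:L; in-air after throw: [b4@10:L b5@11:R b3@12:L b1@14:L b2@15:R b6@16:L]
Beat 10 (L): throw ball4 h=3 -> lands@13:R; in-air after throw: [b5@11:R b3@12:L b4@13:R b1@14:L b2@15:R b6@16:L]
Beat 11 (R): throw ball5 h=7 -> lands@18:L; in-air after throw: [b3@12:L b4@13:R b1@14:L b2@15:R b6@16:L b5@18:L]
Beat 12 (L): throw ball3 h=7 -> lands@19:R; in-air after throw: [b4@13:R b1@14:L b2@15:R b6@16:L b5@18:L b3@19:R]
Beat 13 (R): throw ball4 h=7 -> lands@20:L; in-air after throw: [b1@14:L b2@15:R b6@16:L b5@18:L b3@19:R b4@20:L]
Beat 14 (L): throw ball1 h=3 -> lands@17:R; in-air after throw: [b2@15:R b6@16:L b1@17:R b5@18:L b3@19:R b4@20:L]
Ball 1: thrown@0 h=7 -> first land @7; rethrown@7 h=7 -> second land @14

Answer: 7 14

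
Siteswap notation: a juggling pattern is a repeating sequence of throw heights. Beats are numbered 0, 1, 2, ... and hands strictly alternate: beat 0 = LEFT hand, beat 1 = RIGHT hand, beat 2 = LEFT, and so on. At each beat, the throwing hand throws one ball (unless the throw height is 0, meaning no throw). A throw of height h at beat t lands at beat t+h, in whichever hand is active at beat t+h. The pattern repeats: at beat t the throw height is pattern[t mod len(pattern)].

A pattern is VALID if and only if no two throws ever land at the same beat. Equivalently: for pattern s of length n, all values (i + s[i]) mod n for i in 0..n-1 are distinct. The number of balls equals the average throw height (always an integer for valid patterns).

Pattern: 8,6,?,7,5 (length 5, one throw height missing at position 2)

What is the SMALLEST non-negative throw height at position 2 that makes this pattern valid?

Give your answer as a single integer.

Answer: 4

Derivation:
i=0: (0 + 8) mod 5 = 3
i=1: (1 + 6) mod 5 = 2
i=2: s[i]=? (unknown)
i=3: (3 + 7) mod 5 = 0
i=4: (4 + 5) mod 5 = 4
Known residues: [0, 2, 3, 4]; need a permutation of 0..4, so missing residue r = 1
Need (2 + s) mod 5 = 1; smallest s = (1 - 2) mod 5 = 4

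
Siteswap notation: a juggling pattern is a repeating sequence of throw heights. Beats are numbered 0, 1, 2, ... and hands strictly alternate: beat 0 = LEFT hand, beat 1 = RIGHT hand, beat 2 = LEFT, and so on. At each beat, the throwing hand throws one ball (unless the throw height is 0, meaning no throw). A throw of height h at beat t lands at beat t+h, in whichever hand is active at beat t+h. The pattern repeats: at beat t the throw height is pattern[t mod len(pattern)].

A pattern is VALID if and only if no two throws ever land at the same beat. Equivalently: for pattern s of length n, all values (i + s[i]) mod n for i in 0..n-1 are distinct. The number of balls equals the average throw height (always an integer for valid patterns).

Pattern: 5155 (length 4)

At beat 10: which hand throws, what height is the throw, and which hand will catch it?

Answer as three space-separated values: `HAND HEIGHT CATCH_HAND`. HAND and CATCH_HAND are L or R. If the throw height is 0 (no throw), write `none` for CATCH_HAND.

Answer: L 5 R

Derivation:
Beat 10: 10 mod 2 = 0, so hand = L
Throw height = pattern[10 mod 4] = pattern[2] = 5
Lands at beat 10+5=15, 15 mod 2 = 1, so catch hand = R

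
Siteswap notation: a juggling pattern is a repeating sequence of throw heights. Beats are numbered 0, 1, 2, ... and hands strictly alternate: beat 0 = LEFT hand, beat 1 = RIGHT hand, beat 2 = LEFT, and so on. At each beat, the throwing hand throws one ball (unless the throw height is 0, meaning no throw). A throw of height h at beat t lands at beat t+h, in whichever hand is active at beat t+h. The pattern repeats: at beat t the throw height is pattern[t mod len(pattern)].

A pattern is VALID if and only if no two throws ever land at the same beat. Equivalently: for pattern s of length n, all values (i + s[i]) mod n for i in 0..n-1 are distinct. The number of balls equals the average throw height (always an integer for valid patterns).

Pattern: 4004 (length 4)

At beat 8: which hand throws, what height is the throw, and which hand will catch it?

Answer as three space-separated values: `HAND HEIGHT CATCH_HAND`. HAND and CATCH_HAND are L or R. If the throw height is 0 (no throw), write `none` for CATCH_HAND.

Beat 8: 8 mod 2 = 0, so hand = L
Throw height = pattern[8 mod 4] = pattern[0] = 4
Lands at beat 8+4=12, 12 mod 2 = 0, so catch hand = L

Answer: L 4 L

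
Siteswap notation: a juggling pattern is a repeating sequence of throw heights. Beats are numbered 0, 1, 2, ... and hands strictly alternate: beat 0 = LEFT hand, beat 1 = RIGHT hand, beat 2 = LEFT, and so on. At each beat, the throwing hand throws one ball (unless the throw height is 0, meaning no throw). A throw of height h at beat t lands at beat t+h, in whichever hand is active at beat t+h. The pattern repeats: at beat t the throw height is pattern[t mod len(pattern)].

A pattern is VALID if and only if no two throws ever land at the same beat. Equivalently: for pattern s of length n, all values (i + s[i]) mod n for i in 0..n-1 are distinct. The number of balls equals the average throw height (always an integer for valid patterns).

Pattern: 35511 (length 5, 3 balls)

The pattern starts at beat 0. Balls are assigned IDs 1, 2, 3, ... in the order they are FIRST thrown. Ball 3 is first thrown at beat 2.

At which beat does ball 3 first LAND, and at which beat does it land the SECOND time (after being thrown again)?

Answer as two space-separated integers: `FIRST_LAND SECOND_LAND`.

Beat 0 (L): throw ball1 h=3 -> lands@3:R; in-air after throw: [b1@3:R]
Beat 1 (R): throw ball2 h=5 -> lands@6:L; in-air after throw: [b1@3:R b2@6:L]
Beat 2 (L): throw ball3 h=5 -> lands@7:R; in-air after throw: [b1@3:R b2@6:L b3@7:R]
Beat 3 (R): throw ball1 h=1 -> lands@4:L; in-air after throw: [b1@4:L b2@6:L b3@7:R]
Beat 4 (L): throw ball1 h=1 -> lands@5:R; in-air after throw: [b1@5:R b2@6:L b3@7:R]
Beat 5 (R): throw ball1 h=3 -> lands@8:L; in-air after throw: [b2@6:L b3@7:R b1@8:L]
Beat 6 (L): throw ball2 h=5 -> lands@11:R; in-air after throw: [b3@7:R b1@8:L b2@11:R]
Beat 7 (R): throw ball3 h=5 -> lands@12:L; in-air after throw: [b1@8:L b2@11:R b3@12:L]
Beat 8 (L): throw ball1 h=1 -> lands@9:R; in-air after throw: [b1@9:R b2@11:R b3@12:L]
Beat 9 (R): throw ball1 h=1 -> lands@10:L; in-air after throw: [b1@10:L b2@11:R b3@12:L]
Beat 10 (L): throw ball1 h=3 -> lands@13:R; in-air after throw: [b2@11:R b3@12:L b1@13:R]
Beat 11 (R): throw ball2 h=5 -> lands@16:L; in-air after throw: [b3@12:L b1@13:R b2@16:L]
Ball 3: thrown@2 h=5 -> first land @7; rethrown@7 h=5 -> second land @12

Answer: 7 12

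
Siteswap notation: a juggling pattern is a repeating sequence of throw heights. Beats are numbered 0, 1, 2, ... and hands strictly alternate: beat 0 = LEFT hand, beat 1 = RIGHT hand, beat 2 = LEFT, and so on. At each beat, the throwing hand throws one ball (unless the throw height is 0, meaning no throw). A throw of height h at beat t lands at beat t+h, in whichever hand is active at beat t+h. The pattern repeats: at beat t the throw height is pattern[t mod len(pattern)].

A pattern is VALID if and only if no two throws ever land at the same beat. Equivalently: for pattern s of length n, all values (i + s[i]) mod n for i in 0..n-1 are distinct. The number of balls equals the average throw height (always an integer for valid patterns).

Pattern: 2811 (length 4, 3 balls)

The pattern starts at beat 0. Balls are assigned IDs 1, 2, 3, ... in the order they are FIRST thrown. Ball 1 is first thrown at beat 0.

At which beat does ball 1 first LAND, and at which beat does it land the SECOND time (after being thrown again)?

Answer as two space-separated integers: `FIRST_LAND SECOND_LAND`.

Beat 0 (L): throw ball1 h=2 -> lands@2:L; in-air after throw: [b1@2:L]
Beat 1 (R): throw ball2 h=8 -> lands@9:R; in-air after throw: [b1@2:L b2@9:R]
Beat 2 (L): throw ball1 h=1 -> lands@3:R; in-air after throw: [b1@3:R b2@9:R]
Beat 3 (R): throw ball1 h=1 -> lands@4:L; in-air after throw: [b1@4:L b2@9:R]
Ball 1: thrown@0 h=2 -> first land @2; rethrown@2 h=1 -> second land @3

Answer: 2 3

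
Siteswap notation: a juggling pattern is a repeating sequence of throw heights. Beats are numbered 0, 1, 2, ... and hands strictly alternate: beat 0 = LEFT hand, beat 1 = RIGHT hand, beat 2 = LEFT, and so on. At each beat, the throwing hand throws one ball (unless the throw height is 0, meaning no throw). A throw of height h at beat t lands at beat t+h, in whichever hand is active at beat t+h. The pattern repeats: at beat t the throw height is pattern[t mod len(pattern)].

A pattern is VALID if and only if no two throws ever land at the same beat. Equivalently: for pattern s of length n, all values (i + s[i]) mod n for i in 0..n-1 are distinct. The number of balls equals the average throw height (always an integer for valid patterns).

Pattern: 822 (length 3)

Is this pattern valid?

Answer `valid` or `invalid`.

Answer: valid

Derivation:
i=0: (i + s[i]) mod n = (0 + 8) mod 3 = 2
i=1: (i + s[i]) mod n = (1 + 2) mod 3 = 0
i=2: (i + s[i]) mod n = (2 + 2) mod 3 = 1
Residues: [2, 0, 1], distinct: True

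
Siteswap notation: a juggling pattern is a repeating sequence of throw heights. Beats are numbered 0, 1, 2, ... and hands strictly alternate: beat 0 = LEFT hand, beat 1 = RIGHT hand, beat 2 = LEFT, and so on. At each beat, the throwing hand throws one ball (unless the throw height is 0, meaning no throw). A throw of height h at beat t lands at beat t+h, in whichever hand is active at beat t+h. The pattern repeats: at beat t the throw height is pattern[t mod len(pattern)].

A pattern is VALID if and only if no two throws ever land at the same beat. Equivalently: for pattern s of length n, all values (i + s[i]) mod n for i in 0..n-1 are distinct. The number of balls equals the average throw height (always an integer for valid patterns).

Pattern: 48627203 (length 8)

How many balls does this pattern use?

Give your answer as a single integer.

Pattern = [4, 8, 6, 2, 7, 2, 0, 3], length n = 8
  position 0: throw height = 4, running sum = 4
  position 1: throw height = 8, running sum = 12
  position 2: throw height = 6, running sum = 18
  position 3: throw height = 2, running sum = 20
  position 4: throw height = 7, running sum = 27
  position 5: throw height = 2, running sum = 29
  position 6: throw height = 0, running sum = 29
  position 7: throw height = 3, running sum = 32
Total sum = 32; balls = sum / n = 32 / 8 = 4

Answer: 4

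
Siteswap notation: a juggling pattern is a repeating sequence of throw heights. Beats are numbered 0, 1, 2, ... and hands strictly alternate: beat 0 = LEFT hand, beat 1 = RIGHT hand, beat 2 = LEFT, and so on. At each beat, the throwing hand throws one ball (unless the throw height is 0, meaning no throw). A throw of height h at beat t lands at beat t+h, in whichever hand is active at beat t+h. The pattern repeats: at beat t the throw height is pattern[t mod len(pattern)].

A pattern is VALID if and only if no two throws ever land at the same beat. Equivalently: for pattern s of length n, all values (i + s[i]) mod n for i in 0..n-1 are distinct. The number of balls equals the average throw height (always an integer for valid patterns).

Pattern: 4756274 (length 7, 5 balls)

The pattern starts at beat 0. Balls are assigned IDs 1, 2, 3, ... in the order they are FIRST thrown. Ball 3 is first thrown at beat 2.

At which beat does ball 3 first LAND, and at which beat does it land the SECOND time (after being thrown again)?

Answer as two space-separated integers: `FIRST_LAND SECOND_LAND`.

Answer: 7 11

Derivation:
Beat 0 (L): throw ball1 h=4 -> lands@4:L; in-air after throw: [b1@4:L]
Beat 1 (R): throw ball2 h=7 -> lands@8:L; in-air after throw: [b1@4:L b2@8:L]
Beat 2 (L): throw ball3 h=5 -> lands@7:R; in-air after throw: [b1@4:L b3@7:R b2@8:L]
Beat 3 (R): throw ball4 h=6 -> lands@9:R; in-air after throw: [b1@4:L b3@7:R b2@8:L b4@9:R]
Beat 4 (L): throw ball1 h=2 -> lands@6:L; in-air after throw: [b1@6:L b3@7:R b2@8:L b4@9:R]
Beat 5 (R): throw ball5 h=7 -> lands@12:L; in-air after throw: [b1@6:L b3@7:R b2@8:L b4@9:R b5@12:L]
Beat 6 (L): throw ball1 h=4 -> lands@10:L; in-air after throw: [b3@7:R b2@8:L b4@9:R b1@10:L b5@12:L]
Beat 7 (R): throw ball3 h=4 -> lands@11:R; in-air after throw: [b2@8:L b4@9:R b1@10:L b3@11:R b5@12:L]
Beat 8 (L): throw ball2 h=7 -> lands@15:R; in-air after throw: [b4@9:R b1@10:L b3@11:R b5@12:L b2@15:R]
Beat 9 (R): throw ball4 h=5 -> lands@14:L; in-air after throw: [b1@10:L b3@11:R b5@12:L b4@14:L b2@15:R]
Beat 10 (L): throw ball1 h=6 -> lands@16:L; in-air after throw: [b3@11:R b5@12:L b4@14:L b2@15:R b1@16:L]
Beat 11 (R): throw ball3 h=2 -> lands@13:R; in-air after throw: [b5@12:L b3@13:R b4@14:L b2@15:R b1@16:L]
Ball 3: thrown@2 h=5 -> first land @7; rethrown@7 h=4 -> second land @11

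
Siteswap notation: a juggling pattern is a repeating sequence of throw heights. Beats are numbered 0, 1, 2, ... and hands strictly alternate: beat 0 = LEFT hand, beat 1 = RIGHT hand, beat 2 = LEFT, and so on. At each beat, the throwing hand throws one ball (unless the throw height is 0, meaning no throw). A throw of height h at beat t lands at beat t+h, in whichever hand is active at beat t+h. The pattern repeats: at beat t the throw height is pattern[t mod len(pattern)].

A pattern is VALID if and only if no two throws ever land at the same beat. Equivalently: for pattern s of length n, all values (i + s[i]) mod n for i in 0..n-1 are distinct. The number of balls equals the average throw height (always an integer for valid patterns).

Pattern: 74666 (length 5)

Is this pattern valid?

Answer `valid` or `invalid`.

Answer: invalid

Derivation:
i=0: (i + s[i]) mod n = (0 + 7) mod 5 = 2
i=1: (i + s[i]) mod n = (1 + 4) mod 5 = 0
i=2: (i + s[i]) mod n = (2 + 6) mod 5 = 3
i=3: (i + s[i]) mod n = (3 + 6) mod 5 = 4
i=4: (i + s[i]) mod n = (4 + 6) mod 5 = 0
Residues: [2, 0, 3, 4, 0], distinct: False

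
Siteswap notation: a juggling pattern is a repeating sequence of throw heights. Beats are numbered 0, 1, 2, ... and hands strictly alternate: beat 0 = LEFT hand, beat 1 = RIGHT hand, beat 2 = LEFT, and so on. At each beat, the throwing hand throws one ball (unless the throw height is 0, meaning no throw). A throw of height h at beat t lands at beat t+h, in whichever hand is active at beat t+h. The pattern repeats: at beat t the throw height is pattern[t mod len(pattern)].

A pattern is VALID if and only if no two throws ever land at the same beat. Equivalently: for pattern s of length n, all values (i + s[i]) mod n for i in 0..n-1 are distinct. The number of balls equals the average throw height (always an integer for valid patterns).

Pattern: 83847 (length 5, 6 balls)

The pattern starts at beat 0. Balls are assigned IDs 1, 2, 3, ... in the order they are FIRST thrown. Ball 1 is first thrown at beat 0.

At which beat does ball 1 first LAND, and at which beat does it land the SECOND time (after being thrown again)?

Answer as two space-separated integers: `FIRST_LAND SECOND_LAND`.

Answer: 8 12

Derivation:
Beat 0 (L): throw ball1 h=8 -> lands@8:L; in-air after throw: [b1@8:L]
Beat 1 (R): throw ball2 h=3 -> lands@4:L; in-air after throw: [b2@4:L b1@8:L]
Beat 2 (L): throw ball3 h=8 -> lands@10:L; in-air after throw: [b2@4:L b1@8:L b3@10:L]
Beat 3 (R): throw ball4 h=4 -> lands@7:R; in-air after throw: [b2@4:L b4@7:R b1@8:L b3@10:L]
Beat 4 (L): throw ball2 h=7 -> lands@11:R; in-air after throw: [b4@7:R b1@8:L b3@10:L b2@11:R]
Beat 5 (R): throw ball5 h=8 -> lands@13:R; in-air after throw: [b4@7:R b1@8:L b3@10:L b2@11:R b5@13:R]
Beat 6 (L): throw ball6 h=3 -> lands@9:R; in-air after throw: [b4@7:R b1@8:L b6@9:R b3@10:L b2@11:R b5@13:R]
Beat 7 (R): throw ball4 h=8 -> lands@15:R; in-air after throw: [b1@8:L b6@9:R b3@10:L b2@11:R b5@13:R b4@15:R]
Beat 8 (L): throw ball1 h=4 -> lands@12:L; in-air after throw: [b6@9:R b3@10:L b2@11:R b1@12:L b5@13:R b4@15:R]
Beat 9 (R): throw ball6 h=7 -> lands@16:L; in-air after throw: [b3@10:L b2@11:R b1@12:L b5@13:R b4@15:R b6@16:L]
Beat 10 (L): throw ball3 h=8 -> lands@18:L; in-air after throw: [b2@11:R b1@12:L b5@13:R b4@15:R b6@16:L b3@18:L]
Beat 11 (R): throw ball2 h=3 -> lands@14:L; in-air after throw: [b1@12:L b5@13:R b2@14:L b4@15:R b6@16:L b3@18:L]
Beat 12 (L): throw ball1 h=8 -> lands@20:L; in-air after throw: [b5@13:R b2@14:L b4@15:R b6@16:L b3@18:L b1@20:L]
Ball 1: thrown@0 h=8 -> first land @8; rethrown@8 h=4 -> second land @12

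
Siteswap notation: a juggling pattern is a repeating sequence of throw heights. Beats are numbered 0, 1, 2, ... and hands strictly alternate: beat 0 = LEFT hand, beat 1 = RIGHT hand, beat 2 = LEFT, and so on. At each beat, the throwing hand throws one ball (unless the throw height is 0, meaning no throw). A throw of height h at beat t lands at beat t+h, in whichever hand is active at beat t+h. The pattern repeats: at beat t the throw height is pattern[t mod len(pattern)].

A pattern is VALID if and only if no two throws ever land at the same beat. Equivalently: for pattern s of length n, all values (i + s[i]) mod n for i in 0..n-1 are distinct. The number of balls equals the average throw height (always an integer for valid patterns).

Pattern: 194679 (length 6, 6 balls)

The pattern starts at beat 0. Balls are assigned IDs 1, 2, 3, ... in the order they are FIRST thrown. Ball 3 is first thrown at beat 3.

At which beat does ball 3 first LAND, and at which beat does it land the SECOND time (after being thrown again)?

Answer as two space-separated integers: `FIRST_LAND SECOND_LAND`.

Answer: 9 15

Derivation:
Beat 0 (L): throw ball1 h=1 -> lands@1:R; in-air after throw: [b1@1:R]
Beat 1 (R): throw ball1 h=9 -> lands@10:L; in-air after throw: [b1@10:L]
Beat 2 (L): throw ball2 h=4 -> lands@6:L; in-air after throw: [b2@6:L b1@10:L]
Beat 3 (R): throw ball3 h=6 -> lands@9:R; in-air after throw: [b2@6:L b3@9:R b1@10:L]
Beat 4 (L): throw ball4 h=7 -> lands@11:R; in-air after throw: [b2@6:L b3@9:R b1@10:L b4@11:R]
Beat 5 (R): throw ball5 h=9 -> lands@14:L; in-air after throw: [b2@6:L b3@9:R b1@10:L b4@11:R b5@14:L]
Beat 6 (L): throw ball2 h=1 -> lands@7:R; in-air after throw: [b2@7:R b3@9:R b1@10:L b4@11:R b5@14:L]
Beat 7 (R): throw ball2 h=9 -> lands@16:L; in-air after throw: [b3@9:R b1@10:L b4@11:R b5@14:L b2@16:L]
Beat 8 (L): throw ball6 h=4 -> lands@12:L; in-air after throw: [b3@9:R b1@10:L b4@11:R b6@12:L b5@14:L b2@16:L]
Beat 9 (R): throw ball3 h=6 -> lands@15:R; in-air after throw: [b1@10:L b4@11:R b6@12:L b5@14:L b3@15:R b2@16:L]
Beat 10 (L): throw ball1 h=7 -> lands@17:R; in-air after throw: [b4@11:R b6@12:L b5@14:L b3@15:R b2@16:L b1@17:R]
Beat 11 (R): throw ball4 h=9 -> lands@20:L; in-air after throw: [b6@12:L b5@14:L b3@15:R b2@16:L b1@17:R b4@20:L]
Beat 12 (L): throw ball6 h=1 -> lands@13:R; in-air after throw: [b6@13:R b5@14:L b3@15:R b2@16:L b1@17:R b4@20:L]
Beat 13 (R): throw ball6 h=9 -> lands@22:L; in-air after throw: [b5@14:L b3@15:R b2@16:L b1@17:R b4@20:L b6@22:L]
Beat 14 (L): throw ball5 h=4 -> lands@18:L; in-air after throw: [b3@15:R b2@16:L b1@17:R b5@18:L b4@20:L b6@22:L]
Beat 15 (R): throw ball3 h=6 -> lands@21:R; in-air after throw: [b2@16:L b1@17:R b5@18:L b4@20:L b3@21:R b6@22:L]
Ball 3: thrown@3 h=6 -> first land @9; rethrown@9 h=6 -> second land @15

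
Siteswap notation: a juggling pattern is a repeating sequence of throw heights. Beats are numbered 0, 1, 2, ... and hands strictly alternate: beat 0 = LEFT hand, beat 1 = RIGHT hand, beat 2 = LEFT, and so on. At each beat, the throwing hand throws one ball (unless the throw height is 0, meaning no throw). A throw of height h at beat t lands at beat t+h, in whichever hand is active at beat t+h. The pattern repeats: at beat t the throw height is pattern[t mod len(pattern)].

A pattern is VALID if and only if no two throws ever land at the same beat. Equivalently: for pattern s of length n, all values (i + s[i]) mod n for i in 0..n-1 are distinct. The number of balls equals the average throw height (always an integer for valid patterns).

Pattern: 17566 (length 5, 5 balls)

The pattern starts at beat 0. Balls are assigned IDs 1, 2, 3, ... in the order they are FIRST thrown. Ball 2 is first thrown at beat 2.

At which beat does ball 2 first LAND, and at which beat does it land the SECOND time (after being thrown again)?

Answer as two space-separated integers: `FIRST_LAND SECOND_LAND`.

Beat 0 (L): throw ball1 h=1 -> lands@1:R; in-air after throw: [b1@1:R]
Beat 1 (R): throw ball1 h=7 -> lands@8:L; in-air after throw: [b1@8:L]
Beat 2 (L): throw ball2 h=5 -> lands@7:R; in-air after throw: [b2@7:R b1@8:L]
Beat 3 (R): throw ball3 h=6 -> lands@9:R; in-air after throw: [b2@7:R b1@8:L b3@9:R]
Beat 4 (L): throw ball4 h=6 -> lands@10:L; in-air after throw: [b2@7:R b1@8:L b3@9:R b4@10:L]
Beat 5 (R): throw ball5 h=1 -> lands@6:L; in-air after throw: [b5@6:L b2@7:R b1@8:L b3@9:R b4@10:L]
Beat 6 (L): throw ball5 h=7 -> lands@13:R; in-air after throw: [b2@7:R b1@8:L b3@9:R b4@10:L b5@13:R]
Beat 7 (R): throw ball2 h=5 -> lands@12:L; in-air after throw: [b1@8:L b3@9:R b4@10:L b2@12:L b5@13:R]
Beat 8 (L): throw ball1 h=6 -> lands@14:L; in-air after throw: [b3@9:R b4@10:L b2@12:L b5@13:R b1@14:L]
Beat 9 (R): throw ball3 h=6 -> lands@15:R; in-air after throw: [b4@10:L b2@12:L b5@13:R b1@14:L b3@15:R]
Beat 10 (L): throw ball4 h=1 -> lands@11:R; in-air after throw: [b4@11:R b2@12:L b5@13:R b1@14:L b3@15:R]
Beat 11 (R): throw ball4 h=7 -> lands@18:L; in-air after throw: [b2@12:L b5@13:R b1@14:L b3@15:R b4@18:L]
Beat 12 (L): throw ball2 h=5 -> lands@17:R; in-air after throw: [b5@13:R b1@14:L b3@15:R b2@17:R b4@18:L]
Ball 2: thrown@2 h=5 -> first land @7; rethrown@7 h=5 -> second land @12

Answer: 7 12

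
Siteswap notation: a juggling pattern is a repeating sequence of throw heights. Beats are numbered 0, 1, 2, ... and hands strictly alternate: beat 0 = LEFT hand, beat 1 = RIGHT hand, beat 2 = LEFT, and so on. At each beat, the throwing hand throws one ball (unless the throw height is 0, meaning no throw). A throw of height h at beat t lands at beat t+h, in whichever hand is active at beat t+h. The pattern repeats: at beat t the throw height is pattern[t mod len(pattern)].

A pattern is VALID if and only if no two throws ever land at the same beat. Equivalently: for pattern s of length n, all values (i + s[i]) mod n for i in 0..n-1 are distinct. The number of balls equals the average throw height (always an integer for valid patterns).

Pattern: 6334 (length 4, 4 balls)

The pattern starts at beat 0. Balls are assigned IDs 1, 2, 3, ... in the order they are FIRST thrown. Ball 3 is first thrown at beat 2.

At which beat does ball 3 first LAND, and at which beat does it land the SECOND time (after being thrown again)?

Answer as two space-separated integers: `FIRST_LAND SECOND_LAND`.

Beat 0 (L): throw ball1 h=6 -> lands@6:L; in-air after throw: [b1@6:L]
Beat 1 (R): throw ball2 h=3 -> lands@4:L; in-air after throw: [b2@4:L b1@6:L]
Beat 2 (L): throw ball3 h=3 -> lands@5:R; in-air after throw: [b2@4:L b3@5:R b1@6:L]
Beat 3 (R): throw ball4 h=4 -> lands@7:R; in-air after throw: [b2@4:L b3@5:R b1@6:L b4@7:R]
Beat 4 (L): throw ball2 h=6 -> lands@10:L; in-air after throw: [b3@5:R b1@6:L b4@7:R b2@10:L]
Beat 5 (R): throw ball3 h=3 -> lands@8:L; in-air after throw: [b1@6:L b4@7:R b3@8:L b2@10:L]
Beat 6 (L): throw ball1 h=3 -> lands@9:R; in-air after throw: [b4@7:R b3@8:L b1@9:R b2@10:L]
Beat 7 (R): throw ball4 h=4 -> lands@11:R; in-air after throw: [b3@8:L b1@9:R b2@10:L b4@11:R]
Beat 8 (L): throw ball3 h=6 -> lands@14:L; in-air after throw: [b1@9:R b2@10:L b4@11:R b3@14:L]
Ball 3: thrown@2 h=3 -> first land @5; rethrown@5 h=3 -> second land @8

Answer: 5 8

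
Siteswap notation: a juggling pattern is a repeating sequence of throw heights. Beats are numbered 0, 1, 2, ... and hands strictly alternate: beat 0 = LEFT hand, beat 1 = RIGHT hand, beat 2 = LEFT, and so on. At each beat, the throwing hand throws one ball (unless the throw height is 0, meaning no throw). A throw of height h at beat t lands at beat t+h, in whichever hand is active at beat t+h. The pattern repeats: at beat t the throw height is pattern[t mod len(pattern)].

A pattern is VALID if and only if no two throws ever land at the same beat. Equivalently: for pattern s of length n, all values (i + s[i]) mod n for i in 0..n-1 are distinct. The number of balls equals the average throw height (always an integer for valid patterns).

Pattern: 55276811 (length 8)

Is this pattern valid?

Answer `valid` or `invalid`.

i=0: (i + s[i]) mod n = (0 + 5) mod 8 = 5
i=1: (i + s[i]) mod n = (1 + 5) mod 8 = 6
i=2: (i + s[i]) mod n = (2 + 2) mod 8 = 4
i=3: (i + s[i]) mod n = (3 + 7) mod 8 = 2
i=4: (i + s[i]) mod n = (4 + 6) mod 8 = 2
i=5: (i + s[i]) mod n = (5 + 8) mod 8 = 5
i=6: (i + s[i]) mod n = (6 + 1) mod 8 = 7
i=7: (i + s[i]) mod n = (7 + 1) mod 8 = 0
Residues: [5, 6, 4, 2, 2, 5, 7, 0], distinct: False

Answer: invalid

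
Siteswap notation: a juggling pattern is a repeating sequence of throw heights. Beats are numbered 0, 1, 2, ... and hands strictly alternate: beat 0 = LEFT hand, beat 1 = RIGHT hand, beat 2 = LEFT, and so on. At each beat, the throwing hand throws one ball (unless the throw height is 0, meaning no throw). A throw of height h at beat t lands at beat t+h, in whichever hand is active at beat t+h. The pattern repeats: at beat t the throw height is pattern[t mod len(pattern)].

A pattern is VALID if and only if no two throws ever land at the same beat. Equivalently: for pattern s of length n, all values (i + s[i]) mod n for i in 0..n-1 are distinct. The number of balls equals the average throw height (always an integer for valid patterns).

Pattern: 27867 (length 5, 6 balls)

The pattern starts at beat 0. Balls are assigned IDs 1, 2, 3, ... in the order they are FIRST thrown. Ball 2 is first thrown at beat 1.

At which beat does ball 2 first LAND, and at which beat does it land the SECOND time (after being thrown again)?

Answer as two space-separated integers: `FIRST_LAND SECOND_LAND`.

Answer: 8 14

Derivation:
Beat 0 (L): throw ball1 h=2 -> lands@2:L; in-air after throw: [b1@2:L]
Beat 1 (R): throw ball2 h=7 -> lands@8:L; in-air after throw: [b1@2:L b2@8:L]
Beat 2 (L): throw ball1 h=8 -> lands@10:L; in-air after throw: [b2@8:L b1@10:L]
Beat 3 (R): throw ball3 h=6 -> lands@9:R; in-air after throw: [b2@8:L b3@9:R b1@10:L]
Beat 4 (L): throw ball4 h=7 -> lands@11:R; in-air after throw: [b2@8:L b3@9:R b1@10:L b4@11:R]
Beat 5 (R): throw ball5 h=2 -> lands@7:R; in-air after throw: [b5@7:R b2@8:L b3@9:R b1@10:L b4@11:R]
Beat 6 (L): throw ball6 h=7 -> lands@13:R; in-air after throw: [b5@7:R b2@8:L b3@9:R b1@10:L b4@11:R b6@13:R]
Beat 7 (R): throw ball5 h=8 -> lands@15:R; in-air after throw: [b2@8:L b3@9:R b1@10:L b4@11:R b6@13:R b5@15:R]
Beat 8 (L): throw ball2 h=6 -> lands@14:L; in-air after throw: [b3@9:R b1@10:L b4@11:R b6@13:R b2@14:L b5@15:R]
Beat 9 (R): throw ball3 h=7 -> lands@16:L; in-air after throw: [b1@10:L b4@11:R b6@13:R b2@14:L b5@15:R b3@16:L]
Beat 10 (L): throw ball1 h=2 -> lands@12:L; in-air after throw: [b4@11:R b1@12:L b6@13:R b2@14:L b5@15:R b3@16:L]
Beat 11 (R): throw ball4 h=7 -> lands@18:L; in-air after throw: [b1@12:L b6@13:R b2@14:L b5@15:R b3@16:L b4@18:L]
Beat 12 (L): throw ball1 h=8 -> lands@20:L; in-air after throw: [b6@13:R b2@14:L b5@15:R b3@16:L b4@18:L b1@20:L]
Beat 13 (R): throw ball6 h=6 -> lands@19:R; in-air after throw: [b2@14:L b5@15:R b3@16:L b4@18:L b6@19:R b1@20:L]
Beat 14 (L): throw ball2 h=7 -> lands@21:R; in-air after throw: [b5@15:R b3@16:L b4@18:L b6@19:R b1@20:L b2@21:R]
Ball 2: thrown@1 h=7 -> first land @8; rethrown@8 h=6 -> second land @14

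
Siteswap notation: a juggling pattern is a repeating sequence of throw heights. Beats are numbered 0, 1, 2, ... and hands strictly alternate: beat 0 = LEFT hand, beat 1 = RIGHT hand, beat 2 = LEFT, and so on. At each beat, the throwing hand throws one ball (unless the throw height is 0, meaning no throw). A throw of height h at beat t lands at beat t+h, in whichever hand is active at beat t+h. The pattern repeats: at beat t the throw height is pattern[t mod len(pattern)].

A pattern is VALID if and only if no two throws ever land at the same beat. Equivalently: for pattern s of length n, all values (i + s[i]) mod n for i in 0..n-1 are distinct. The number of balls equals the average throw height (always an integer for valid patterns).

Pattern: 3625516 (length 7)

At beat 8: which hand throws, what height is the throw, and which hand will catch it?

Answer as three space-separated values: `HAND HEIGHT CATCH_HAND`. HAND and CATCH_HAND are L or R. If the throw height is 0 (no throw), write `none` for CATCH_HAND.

Beat 8: 8 mod 2 = 0, so hand = L
Throw height = pattern[8 mod 7] = pattern[1] = 6
Lands at beat 8+6=14, 14 mod 2 = 0, so catch hand = L

Answer: L 6 L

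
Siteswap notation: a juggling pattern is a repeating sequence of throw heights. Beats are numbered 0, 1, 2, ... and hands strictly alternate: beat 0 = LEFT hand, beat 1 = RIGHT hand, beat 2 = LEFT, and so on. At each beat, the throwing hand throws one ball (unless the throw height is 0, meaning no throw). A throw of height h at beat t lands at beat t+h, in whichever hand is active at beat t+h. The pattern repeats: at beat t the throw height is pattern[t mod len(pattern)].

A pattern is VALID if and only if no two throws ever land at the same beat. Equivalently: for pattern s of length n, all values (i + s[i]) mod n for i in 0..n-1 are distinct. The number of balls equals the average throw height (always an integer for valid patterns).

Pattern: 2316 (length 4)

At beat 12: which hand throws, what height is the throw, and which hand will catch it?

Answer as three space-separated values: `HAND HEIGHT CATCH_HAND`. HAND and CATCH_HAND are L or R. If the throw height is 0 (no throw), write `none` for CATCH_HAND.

Answer: L 2 L

Derivation:
Beat 12: 12 mod 2 = 0, so hand = L
Throw height = pattern[12 mod 4] = pattern[0] = 2
Lands at beat 12+2=14, 14 mod 2 = 0, so catch hand = L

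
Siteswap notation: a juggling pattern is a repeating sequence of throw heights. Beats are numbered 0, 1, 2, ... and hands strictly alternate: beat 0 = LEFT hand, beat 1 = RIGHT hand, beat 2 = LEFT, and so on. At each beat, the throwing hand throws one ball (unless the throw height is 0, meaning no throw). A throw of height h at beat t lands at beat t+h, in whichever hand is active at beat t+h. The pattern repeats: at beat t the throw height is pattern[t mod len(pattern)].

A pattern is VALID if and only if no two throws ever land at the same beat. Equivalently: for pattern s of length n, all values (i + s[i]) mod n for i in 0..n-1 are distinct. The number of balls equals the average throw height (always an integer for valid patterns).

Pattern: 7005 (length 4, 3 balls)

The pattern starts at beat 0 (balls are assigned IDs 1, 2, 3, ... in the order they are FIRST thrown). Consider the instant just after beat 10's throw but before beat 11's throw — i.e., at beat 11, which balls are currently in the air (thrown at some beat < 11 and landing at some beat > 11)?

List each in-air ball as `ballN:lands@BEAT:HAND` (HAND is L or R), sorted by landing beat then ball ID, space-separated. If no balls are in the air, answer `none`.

Beat 0 (L): throw ball1 h=7 -> lands@7:R; in-air after throw: [b1@7:R]
Beat 3 (R): throw ball2 h=5 -> lands@8:L; in-air after throw: [b1@7:R b2@8:L]
Beat 4 (L): throw ball3 h=7 -> lands@11:R; in-air after throw: [b1@7:R b2@8:L b3@11:R]
Beat 7 (R): throw ball1 h=5 -> lands@12:L; in-air after throw: [b2@8:L b3@11:R b1@12:L]
Beat 8 (L): throw ball2 h=7 -> lands@15:R; in-air after throw: [b3@11:R b1@12:L b2@15:R]
Beat 11 (R): throw ball3 h=5 -> lands@16:L; in-air after throw: [b1@12:L b2@15:R b3@16:L]

Answer: ball1:lands@12:L ball2:lands@15:R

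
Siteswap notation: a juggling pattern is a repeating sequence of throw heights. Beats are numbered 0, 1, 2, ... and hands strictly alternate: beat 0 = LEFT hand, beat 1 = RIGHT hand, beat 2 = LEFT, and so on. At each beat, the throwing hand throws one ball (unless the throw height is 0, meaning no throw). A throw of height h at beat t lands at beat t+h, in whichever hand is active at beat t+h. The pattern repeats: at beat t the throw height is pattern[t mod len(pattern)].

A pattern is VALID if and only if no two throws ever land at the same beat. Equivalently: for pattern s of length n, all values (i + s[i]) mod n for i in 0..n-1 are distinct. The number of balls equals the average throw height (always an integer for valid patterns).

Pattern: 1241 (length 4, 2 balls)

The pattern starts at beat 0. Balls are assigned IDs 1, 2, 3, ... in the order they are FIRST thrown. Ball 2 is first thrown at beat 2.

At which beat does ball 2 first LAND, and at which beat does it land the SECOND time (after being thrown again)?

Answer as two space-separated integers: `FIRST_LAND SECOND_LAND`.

Beat 0 (L): throw ball1 h=1 -> lands@1:R; in-air after throw: [b1@1:R]
Beat 1 (R): throw ball1 h=2 -> lands@3:R; in-air after throw: [b1@3:R]
Beat 2 (L): throw ball2 h=4 -> lands@6:L; in-air after throw: [b1@3:R b2@6:L]
Beat 3 (R): throw ball1 h=1 -> lands@4:L; in-air after throw: [b1@4:L b2@6:L]
Beat 4 (L): throw ball1 h=1 -> lands@5:R; in-air after throw: [b1@5:R b2@6:L]
Beat 5 (R): throw ball1 h=2 -> lands@7:R; in-air after throw: [b2@6:L b1@7:R]
Beat 6 (L): throw ball2 h=4 -> lands@10:L; in-air after throw: [b1@7:R b2@10:L]
Beat 7 (R): throw ball1 h=1 -> lands@8:L; in-air after throw: [b1@8:L b2@10:L]
Beat 8 (L): throw ball1 h=1 -> lands@9:R; in-air after throw: [b1@9:R b2@10:L]
Beat 9 (R): throw ball1 h=2 -> lands@11:R; in-air after throw: [b2@10:L b1@11:R]
Beat 10 (L): throw ball2 h=4 -> lands@14:L; in-air after throw: [b1@11:R b2@14:L]
Ball 2: thrown@2 h=4 -> first land @6; rethrown@6 h=4 -> second land @10

Answer: 6 10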